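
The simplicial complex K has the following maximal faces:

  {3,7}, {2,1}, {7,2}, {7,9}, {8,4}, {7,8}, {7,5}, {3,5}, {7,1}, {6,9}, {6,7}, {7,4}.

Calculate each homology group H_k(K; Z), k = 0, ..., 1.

Take the total order 1 < 2 < 3 < 4 < 5 < 6 < 7 < 8 < 9 on the vertex set. Then K (dimension 1) consists of the simplices:

  0-simplices (9): [1], [2], [3], [4], [5], [6], [7], [8], [9]
  1-simplices (12): [1,2], [1,7], [2,7], [3,5], [3,7], [4,7], [4,8], [5,7], [6,7], [6,9], [7,8], [7,9]

so the chain groups are C_0 ≅ Z^9, C_1 ≅ Z^12.

∂_1: C_1 → C_0 maps an edge to its endpoints' difference, ∂[p,q] = q − p.
This gives a 9×12 integer matrix of rank 8; reducing to Smith normal form yields diagonal entries (1,1,1,1,1,1,1,1).

Computing H_k = (kernel of ∂_k) / (image of ∂_{k+1}):

  H_0: rank C_0 − rank ∂_1 = 9 − 8 = 1, and the invariant factors of ∂_1 are all 1, so H_0 ≅ Z.
  H_1: rank ker ∂_1 − rank ∂_2 = (12 − 8) − 0 = 4, and there is no ∂_2, so H_1 ≅ Z^4.

As a check, the Euler characteristic is 9 − 12 = -3, which agrees with 1 − 4 = -3.

H_0 ≅ Z,  H_1 ≅ Z^4.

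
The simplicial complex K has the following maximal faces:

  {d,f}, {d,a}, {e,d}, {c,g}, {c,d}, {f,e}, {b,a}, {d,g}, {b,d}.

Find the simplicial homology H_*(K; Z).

H_0 = Z,  H_1 = Z^3.

Fix the vertex order a < b < c < d < e < f < g and write every simplex with vertices in increasing order. Then dim K = 1 and the simplices of K are:

  0-simplices (7): a, b, c, d, e, f, g
  1-simplices (9): ab, ad, bd, cd, cg, de, df, dg, ef

so the chain groups are C_0 ≅ Z^7, C_1 ≅ Z^9.

Boundary ∂_1: C_1 → C_0 maps an edge to its endpoints' difference, ∂[p,q] = q − p.
This gives a 7×9 integer matrix of rank 6; reducing to Smith normal form yields diagonal entries (1,1,1,1,1,1).

Reading off H_k = ker ∂_k / im ∂_{k+1}:

  H_0: rank C_0 − rank ∂_1 = 7 − 6 = 1, and the invariant factors of ∂_1 are all 1, so H_0 = Z.
  H_1: rank ker ∂_1 − rank ∂_2 = (9 − 6) − 0 = 3, and there is no ∂_2, so H_1 = Z^3.

(K is a triangulation of a wedge of 3 circles.)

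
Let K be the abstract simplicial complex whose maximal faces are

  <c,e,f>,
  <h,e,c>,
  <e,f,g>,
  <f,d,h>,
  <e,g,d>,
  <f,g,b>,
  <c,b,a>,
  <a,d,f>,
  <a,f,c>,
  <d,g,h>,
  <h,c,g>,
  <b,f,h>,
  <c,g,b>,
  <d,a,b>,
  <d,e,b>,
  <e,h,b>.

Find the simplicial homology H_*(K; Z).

We work with the vertex ordering a < b < c < d < e < f < g < h. The simplices of K, each written with vertices in increasing order, are:

  0-simplices (8): a, b, c, d, e, f, g, h
  1-simplices (24): ab, ac, ad, af, bc, bd, be, bf, bg, bh, ce, cf, cg, ch, de, df, dg, dh, ef, eg, eh, fg, fh, gh
  2-simplices (16): abc, abd, acf, adf, bcg, bde, beh, bfg, bfh, cef, ceh, cgh, deg, dfh, dgh, efg

giving chain groups C_0 ≅ Z^8, C_1 ≅ Z^24, C_2 ≅ Z^16.

Boundary ∂_1: C_1 → C_0 is given by ∂[p,q] = [q] − [p]. For instance
  ∂bg = g − b.
The resulting 8×24 matrix has rank 7, and its Smith normal form has invariant factors (1,1,1,1,1,1,1).

∂_2: C_2 → C_1 maps a triangle to the signed sum of its edges. For instance
  ∂dfh = fh − dh + df,
  ∂cef = ef − cf + ce.
As a 24×16 matrix over Z this has rank 15, with invariant factors (1,1,1,1,1,1,1,1,1,1,1,1,1,1,1).

Now H_k = ker ∂_k / im ∂_{k+1}, so:

  H_0: rank C_0 − rank ∂_1 = 8 − 7 = 1, and the invariant factors of ∂_1 are all 1, so H_0 = Z.
  H_1: rank ker ∂_1 − rank ∂_2 = (24 − 7) − 15 = 2, and the invariant factors of ∂_2 are all 1, so H_1 = Z^2.
  H_2: rank ker ∂_2 − rank ∂_3 = (16 − 15) − 0 = 1, and there is no ∂_3, so H_2 = Z.

As a check, the Euler characteristic is 8 − 24 + 16 = 0, which agrees with 1 − 2 + 1 = 0.
(K is a triangulation of the torus T^2.)

H_0 ≅ Z,  H_1 ≅ Z^2,  H_2 ≅ Z.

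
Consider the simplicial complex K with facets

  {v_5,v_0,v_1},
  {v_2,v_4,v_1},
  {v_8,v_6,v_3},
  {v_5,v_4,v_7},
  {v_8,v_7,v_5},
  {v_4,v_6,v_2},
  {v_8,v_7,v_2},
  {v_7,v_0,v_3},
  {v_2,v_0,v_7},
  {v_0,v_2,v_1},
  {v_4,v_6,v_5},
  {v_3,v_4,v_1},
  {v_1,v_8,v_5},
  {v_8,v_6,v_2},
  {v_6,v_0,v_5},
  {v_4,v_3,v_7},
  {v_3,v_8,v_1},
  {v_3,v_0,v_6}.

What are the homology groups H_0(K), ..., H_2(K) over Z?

H_0 ≅ Z,  H_1 ≅ Z^2,  H_2 ≅ Z.

Fix the vertex order v_0 < v_1 < v_2 < v_3 < v_4 < v_5 < v_6 < v_7 < v_8 and write every simplex with vertices in increasing order. Then dim K = 2 and the simplices of K are:

  0-simplices (9): [v_0], [v_1], [v_2], [v_3], [v_4], [v_5], [v_6], [v_7], [v_8]
  1-simplices (27): (27 of them)
  2-simplices (18): (18 of them)

giving chain groups C_0 ≅ Z^9, C_1 ≅ Z^27, C_2 ≅ Z^18.

∂_1: C_1 → C_0 sends each edge [p,q] (with p < q) to q − p.
The 9×27 boundary matrix has rank 8 and Smith normal form diag(1,1,1,1,1,1,1,1).

∂_2: C_2 → C_1 maps a triangle to the signed sum of its edges. For instance
  ∂[v_0,v_3,v_7] = [v_3,v_7] − [v_0,v_7] + [v_0,v_3],
  ∂[v_1,v_3,v_8] = [v_3,v_8] − [v_1,v_8] + [v_1,v_3].
As a 27×18 matrix over Z this has rank 17, with invariant factors (1,1,1,1,1,1,1,1,1,1,1,1,1,1,1,1,1).

Computing H_k = (kernel of ∂_k) / (image of ∂_{k+1}):

  H_0: rank C_0 − rank ∂_1 = 9 − 8 = 1, and the invariant factors of ∂_1 are all 1, so H_0 ≅ Z.
  H_1: rank ker ∂_1 − rank ∂_2 = (27 − 8) − 17 = 2, and the invariant factors of ∂_2 are all 1, so H_1 ≅ Z^2.
  H_2: rank ker ∂_2 − rank ∂_3 = (18 − 17) − 0 = 1, and there is no ∂_3, so H_2 ≅ Z.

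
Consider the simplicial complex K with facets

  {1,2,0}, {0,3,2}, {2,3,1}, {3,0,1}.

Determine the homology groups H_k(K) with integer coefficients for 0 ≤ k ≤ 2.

H_0 = Z,  H_1 = 0,  H_2 = Z.

Fix the vertex order 0 < 1 < 2 < 3 and write every simplex with vertices in increasing order. Then dim K = 2 and the simplices of K are:

  0-simplices (4): [0], [1], [2], [3]
  1-simplices (6): [0,1], [0,2], [0,3], [1,2], [1,3], [2,3]
  2-simplices (4): [0,1,2], [0,1,3], [0,2,3], [1,2,3]

Hence C_0 ≅ Z^4, C_1 ≅ Z^6, C_2 ≅ Z^4.

Boundary ∂_1: C_1 → C_0 maps an edge to its endpoints' difference, ∂[p,q] = q − p. For instance
  ∂[0,2] = [2] − [0].
The 4×6 boundary matrix has rank 3 and Smith normal form diag(1,1,1).

∂_2: C_2 → C_1 maps a triangle to the signed sum of its edges. For instance
  ∂[0,2,3] = [2,3] − [0,3] + [0,2],
  ∂[1,2,3] = [2,3] − [1,3] + [1,2].
This gives a 6×4 integer matrix of rank 3; reducing to Smith normal form yields diagonal entries (1,1,1).

Reading off H_k = ker ∂_k / im ∂_{k+1}:

  H_0: rank C_0 − rank ∂_1 = 4 − 3 = 1, and the invariant factors of ∂_1 are all 1, so H_0 = Z.
  H_1: rank ker ∂_1 − rank ∂_2 = (6 − 3) − 3 = 0, and the invariant factors of ∂_2 are all 1, so H_1 = 0.
  H_2: rank ker ∂_2 − rank ∂_3 = (4 − 3) − 0 = 1, and there is no ∂_3, so H_2 = Z.

(K is a triangulation of the 2-sphere S^2.)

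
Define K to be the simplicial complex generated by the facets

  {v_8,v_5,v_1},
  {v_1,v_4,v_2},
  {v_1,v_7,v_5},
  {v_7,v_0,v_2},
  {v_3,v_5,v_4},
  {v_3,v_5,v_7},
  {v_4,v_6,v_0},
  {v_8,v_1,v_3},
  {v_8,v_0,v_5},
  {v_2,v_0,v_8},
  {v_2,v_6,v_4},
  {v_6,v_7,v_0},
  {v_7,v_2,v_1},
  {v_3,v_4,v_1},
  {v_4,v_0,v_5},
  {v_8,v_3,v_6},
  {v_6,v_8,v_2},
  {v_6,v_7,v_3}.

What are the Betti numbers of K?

b_0 = 1, b_1 = 1, b_2 = 0.

Order the vertices as v_0 < v_1 < v_2 < v_3 < v_4 < v_5 < v_6 < v_7 < v_8. Listing each simplex with vertices in this order, K has dimension 2 with simplices:

  0-simplices (9): [v_0], [v_1], [v_2], [v_3], [v_4], [v_5], [v_6], [v_7], [v_8]
  1-simplices (27): (27 of them)
  2-simplices (18): (18 of them)

so the chain groups are C_0 ≅ Z^9, C_1 ≅ Z^27, C_2 ≅ Z^18.

Boundary ∂_1: C_1 → C_0 is given by ∂[p,q] = [q] − [p]. For instance
  ∂[v_1,v_2] = [v_2] − [v_1].
This gives a 9×27 integer matrix of rank 8; reducing to Smith normal form yields diagonal entries (1,1,1,1,1,1,1,1).

∂_2: C_2 → C_1 acts by ∂[p,q,r] = [q,r] − [p,r] + [p,q]. For instance
  ∂[v_0,v_2,v_8] = [v_2,v_8] − [v_0,v_8] + [v_0,v_2],
  ∂[v_0,v_4,v_6] = [v_4,v_6] − [v_0,v_6] + [v_0,v_4].
As a 27×18 matrix over Z this has rank 18, with invariant factors (1,1,1,1,1,1,1,1,1,1,1,1,1,1,1,1,1,2).

Now H_k = ker ∂_k / im ∂_{k+1}, so:

  H_0: rank C_0 − rank ∂_1 = 9 − 8 = 1, and the invariant factors of ∂_1 are all 1, so H_0 = Z.
  H_1: rank ker ∂_1 − rank ∂_2 = (27 − 8) − 18 = 1, and ∂_2 has invariant factor 2 > 1, so H_1 = Z ⊕ Z/2.
  H_2: rank ker ∂_2 − rank ∂_3 = (18 − 18) − 0 = 0, and there is no ∂_3, so H_2 = 0.

Hence the Betti numbers are b_0 = 1, b_1 = 1, b_2 = 0.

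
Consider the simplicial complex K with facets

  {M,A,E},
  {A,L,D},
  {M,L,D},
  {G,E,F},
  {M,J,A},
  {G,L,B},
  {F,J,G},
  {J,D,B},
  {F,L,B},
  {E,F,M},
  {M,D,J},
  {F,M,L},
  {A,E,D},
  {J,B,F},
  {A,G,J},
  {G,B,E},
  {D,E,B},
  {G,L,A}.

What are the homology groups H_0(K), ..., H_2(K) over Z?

H_0 = Z,  H_1 = Z ⊕ Z/2Z,  H_2 = 0.

K has 9 vertices, 27 edges, 18 triangles.
rank ∂_0 = 0, rank ∂_1 = 8 ⇒ b_0 = 9 − 0 − 8 = 1; all invariant factors of ∂_1 are 1 so no torsion. So H_0 = Z.
rank ∂_1 = 8, rank ∂_2 = 18 ⇒ b_1 = 27 − 8 − 18 = 1; ∂_2 has invariant factor(s) [2] giving torsion. So H_1 = Z ⊕ Z/2Z.
rank ∂_2 = 18, rank ∂_3 = 0 ⇒ b_2 = 18 − 18 − 0 = 0. So H_2 = 0.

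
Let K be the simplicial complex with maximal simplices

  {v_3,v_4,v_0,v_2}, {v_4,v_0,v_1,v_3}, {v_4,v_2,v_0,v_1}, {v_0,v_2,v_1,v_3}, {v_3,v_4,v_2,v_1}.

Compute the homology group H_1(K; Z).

Take the total order v_0 < v_1 < v_2 < v_3 < v_4 on the vertex set. Then K (dimension 3) consists of the simplices:

  0-simplices (5): [v_0], [v_1], [v_2], [v_3], [v_4]
  1-simplices (10): [v_0,v_1], [v_0,v_2], [v_0,v_3], [v_0,v_4], [v_1,v_2], [v_1,v_3], [v_1,v_4], [v_2,v_3], [v_2,v_4], [v_3,v_4]
  2-simplices (10): [v_0,v_1,v_2], [v_0,v_1,v_3], [v_0,v_1,v_4], [v_0,v_2,v_3], [v_0,v_2,v_4], [v_0,v_3,v_4], [v_1,v_2,v_3], [v_1,v_2,v_4], [v_1,v_3,v_4], [v_2,v_3,v_4]
  3-simplices (5): [v_0,v_1,v_2,v_3], [v_0,v_1,v_2,v_4], [v_0,v_1,v_3,v_4], [v_0,v_2,v_3,v_4], [v_1,v_2,v_3,v_4]

giving chain groups C_0 ≅ Z^5, C_1 ≅ Z^10, C_2 ≅ Z^10, C_3 ≅ Z^5.

Boundary ∂_1: C_1 → C_0 sends each edge [p,q] (with p < q) to q − p.
The 5×10 boundary matrix has rank 4 and Smith normal form diag(1,1,1,1).

∂_2: C_2 → C_1 acts by ∂[p,q,r] = [q,r] − [p,r] + [p,q]. For instance
  ∂[v_0,v_1,v_4] = [v_1,v_4] − [v_0,v_4] + [v_0,v_1],
  ∂[v_0,v_2,v_3] = [v_2,v_3] − [v_0,v_3] + [v_0,v_2].
The 10×10 boundary matrix has rank 6 and Smith normal form diag(1,1,1,1,1,1).

The boundary map ∂_3: C_3 → C_2 sends each 3-simplex σ to the alternating sum Σ_i (−1)^i (σ with its i-th vertex removed). For instance
  ∂[v_0,v_2,v_3,v_4] = [v_2,v_3,v_4] − [v_0,v_3,v_4] + [v_0,v_2,v_4] − [v_0,v_2,v_3],
  ∂[v_0,v_1,v_2,v_3] = [v_1,v_2,v_3] − [v_0,v_2,v_3] + [v_0,v_1,v_3] − [v_0,v_1,v_2].
As a 10×5 matrix over Z this has rank 4, with invariant factors (1,1,1,1).

Reading off H_k = ker ∂_k / im ∂_{k+1}:

  H_1: rank ker ∂_1 − rank ∂_2 = (10 − 4) − 6 = 0, and the invariant factors of ∂_2 are all 1, so H_1 = 0.

H_1 = 0.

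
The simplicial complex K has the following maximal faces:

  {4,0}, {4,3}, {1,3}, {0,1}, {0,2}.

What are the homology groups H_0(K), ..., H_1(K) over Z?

H_0 ≅ Z,  H_1 ≅ Z.

K has 5 vertices, 5 edges.
rank ∂_0 = 0, rank ∂_1 = 4 ⇒ b_0 = 5 − 0 − 4 = 1; all invariant factors of ∂_1 are 1 so no torsion. So H_0 = Z.
rank ∂_1 = 4, rank ∂_2 = 0 ⇒ b_1 = 5 − 4 − 0 = 1. So H_1 = Z.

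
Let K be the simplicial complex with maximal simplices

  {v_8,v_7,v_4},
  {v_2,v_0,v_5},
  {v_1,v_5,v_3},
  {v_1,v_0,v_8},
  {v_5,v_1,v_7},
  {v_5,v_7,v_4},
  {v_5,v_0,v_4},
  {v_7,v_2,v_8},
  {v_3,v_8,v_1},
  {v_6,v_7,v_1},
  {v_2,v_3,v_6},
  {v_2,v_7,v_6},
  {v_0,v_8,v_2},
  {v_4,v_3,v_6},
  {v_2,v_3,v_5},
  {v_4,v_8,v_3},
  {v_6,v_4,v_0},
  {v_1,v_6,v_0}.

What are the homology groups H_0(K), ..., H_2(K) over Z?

H_0 = Z,  H_1 = Z^2,  H_2 = Z.

Fix the vertex order v_0 < v_1 < v_2 < v_3 < v_4 < v_5 < v_6 < v_7 < v_8 and write every simplex with vertices in increasing order. Then dim K = 2 and the simplices of K are:

  0-simplices (9): [v_0], [v_1], [v_2], [v_3], [v_4], [v_5], [v_6], [v_7], [v_8]
  1-simplices (27): (27 of them)
  2-simplices (18): (18 of them)

Hence C_0 ≅ Z^9, C_1 ≅ Z^27, C_2 ≅ Z^18.

∂_1: C_1 → C_0 is given by ∂[p,q] = [q] − [p]. For instance
  ∂[v_0,v_6] = [v_6] − [v_0].
As a 9×27 matrix over Z this has rank 8, with invariant factors (1,1,1,1,1,1,1,1).

∂_2: C_2 → C_1 acts by ∂[p,q,r] = [q,r] − [p,r] + [p,q]. For instance
  ∂[v_0,v_4,v_6] = [v_4,v_6] − [v_0,v_6] + [v_0,v_4],
  ∂[v_2,v_3,v_5] = [v_3,v_5] − [v_2,v_5] + [v_2,v_3].
The resulting 27×18 matrix has rank 17, and its Smith normal form has invariant factors (1,1,1,1,1,1,1,1,1,1,1,1,1,1,1,1,1).

Reading off H_k = ker ∂_k / im ∂_{k+1}:

  H_0: rank C_0 − rank ∂_1 = 9 − 8 = 1, and the invariant factors of ∂_1 are all 1, so H_0 ≅ Z.
  H_1: rank ker ∂_1 − rank ∂_2 = (27 − 8) − 17 = 2, and the invariant factors of ∂_2 are all 1, so H_1 ≅ Z^2.
  H_2: rank ker ∂_2 − rank ∂_3 = (18 − 17) − 0 = 1, and there is no ∂_3, so H_2 ≅ Z.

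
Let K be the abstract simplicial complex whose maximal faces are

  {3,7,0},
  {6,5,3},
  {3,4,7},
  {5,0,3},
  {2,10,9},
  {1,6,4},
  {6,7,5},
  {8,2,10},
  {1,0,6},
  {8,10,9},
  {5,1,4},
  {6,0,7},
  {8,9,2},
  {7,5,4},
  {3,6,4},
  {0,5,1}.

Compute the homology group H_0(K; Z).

H_0 ≅ Z^2.

K has 11 vertices, 24 edges, 16 triangles.
rank ∂_0 = 0, rank ∂_1 = 9 ⇒ b_0 = 11 − 0 − 9 = 2; all invariant factors of ∂_1 are 1 so no torsion. So H_0 ≅ Z^2.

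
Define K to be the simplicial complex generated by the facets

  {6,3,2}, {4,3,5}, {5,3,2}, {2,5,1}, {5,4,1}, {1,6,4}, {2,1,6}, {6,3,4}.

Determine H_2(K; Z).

K has 6 vertices, 12 edges, 8 triangles.
rank ∂_2 = 7, rank ∂_3 = 0 ⇒ b_2 = 8 − 7 − 0 = 1. So H_2 = Z.

H_2 = Z.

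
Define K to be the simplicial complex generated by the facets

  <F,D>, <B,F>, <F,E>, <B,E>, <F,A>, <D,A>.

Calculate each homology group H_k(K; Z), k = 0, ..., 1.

Take the total order A < B < D < E < F on the vertex set. Then K (dimension 1) consists of the simplices:

  0-simplices (5): A, B, D, E, F
  1-simplices (6): AD, AF, BE, BF, DF, EF

so the chain groups are C_0 ≅ Z^5, C_1 ≅ Z^6.

∂_1: C_1 → C_0 sends each edge [p,q] (with p < q) to q − p. For instance
  ∂AD = D − A.
The resulting 5×6 matrix has rank 4, and its Smith normal form has invariant factors (1,1,1,1).

From H_k ≅ ker(∂_k) / im(∂_{k+1}) we obtain:

  H_0: rank C_0 − rank ∂_1 = 5 − 4 = 1, and the invariant factors of ∂_1 are all 1, so H_0 = Z.
  H_1: rank ker ∂_1 − rank ∂_2 = (6 − 4) − 0 = 2, and there is no ∂_2, so H_1 = Z^2.

H_0 ≅ Z,  H_1 ≅ Z^2.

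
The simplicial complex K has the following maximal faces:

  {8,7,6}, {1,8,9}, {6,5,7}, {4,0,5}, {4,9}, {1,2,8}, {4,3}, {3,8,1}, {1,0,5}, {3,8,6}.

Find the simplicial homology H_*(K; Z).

We work with the vertex ordering 0 < 1 < 2 < 3 < 4 < 5 < 6 < 7 < 8 < 9. The simplices of K, each written with vertices in increasing order, are:

  0-simplices (10): [0], [1], [2], [3], [4], [5], [6], [7], [8], [9]
  1-simplices (20): [0,1], [0,4], [0,5], [1,2], [1,3], [1,5], [1,8], [1,9], [2,8], [3,4], [3,6], [3,8], [4,5], [4,9], [5,6], [5,7], [6,7], [6,8], [7,8], [8,9]
  2-simplices (8): [0,1,5], [0,4,5], [1,2,8], [1,3,8], [1,8,9], [3,6,8], [5,6,7], [6,7,8]

giving chain groups C_0 ≅ Z^10, C_1 ≅ Z^20, C_2 ≅ Z^8.

Boundary ∂_1: C_1 → C_0 sends each edge [p,q] (with p < q) to q − p. For instance
  ∂[7,8] = [8] − [7].
The resulting 10×20 matrix has rank 9, and its Smith normal form has invariant factors (1,1,1,1,1,1,1,1,1).

Boundary ∂_2: C_2 → C_1 acts by ∂[p,q,r] = [q,r] − [p,r] + [p,q]. For instance
  ∂[1,3,8] = [3,8] − [1,8] + [1,3],
  ∂[6,7,8] = [7,8] − [6,8] + [6,7].
This gives a 20×8 integer matrix of rank 8; reducing to Smith normal form yields diagonal entries (1,1,1,1,1,1,1,1).

From H_k ≅ ker(∂_k) / im(∂_{k+1}) we obtain:

  H_0: rank C_0 − rank ∂_1 = 10 − 9 = 1, and the invariant factors of ∂_1 are all 1, so H_0 ≅ Z.
  H_1: rank ker ∂_1 − rank ∂_2 = (20 − 9) − 8 = 3, and the invariant factors of ∂_2 are all 1, so H_1 ≅ Z^3.
  H_2: rank ker ∂_2 − rank ∂_3 = (8 − 8) − 0 = 0, and there is no ∂_3, so H_2 ≅ 0.

As a check, the Euler characteristic is 10 − 20 + 8 = -2, which agrees with 1 − 3 + 0 = -2.

H_0 = Z,  H_1 = Z^3,  H_2 = 0.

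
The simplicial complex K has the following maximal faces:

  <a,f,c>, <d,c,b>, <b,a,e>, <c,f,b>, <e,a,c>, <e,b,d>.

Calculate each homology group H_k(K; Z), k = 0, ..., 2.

Fix the vertex order a < b < c < d < e < f and write every simplex with vertices in increasing order. Then dim K = 2 and the simplices of K are:

  0-simplices (6): a, b, c, d, e, f
  1-simplices (12): ab, ac, ae, af, bc, bd, be, bf, cd, ce, cf, de
  2-simplices (6): abe, ace, acf, bcd, bcf, bde

so the chain groups are C_0 ≅ Z^6, C_1 ≅ Z^12, C_2 ≅ Z^6.

Boundary ∂_1: C_1 → C_0 maps an edge to its endpoints' difference, ∂[p,q] = q − p. For instance
  ∂bd = d − b.
The resulting 6×12 matrix has rank 5, and its Smith normal form has invariant factors (1,1,1,1,1).

The boundary map ∂_2: C_2 → C_1 acts by ∂[p,q,r] = [q,r] − [p,r] + [p,q]. For instance
  ∂bde = de − be + bd,
  ∂acf = cf − af + ac.
The resulting 12×6 matrix has rank 6, and its Smith normal form has invariant factors (1,1,1,1,1,1).

Now H_k = ker ∂_k / im ∂_{k+1}, so:

  H_0: rank C_0 − rank ∂_1 = 6 − 5 = 1, and the invariant factors of ∂_1 are all 1, so H_0 = Z.
  H_1: rank ker ∂_1 − rank ∂_2 = (12 − 5) − 6 = 1, and the invariant factors of ∂_2 are all 1, so H_1 = Z.
  H_2: rank ker ∂_2 − rank ∂_3 = (6 − 6) − 0 = 0, and there is no ∂_3, so H_2 = 0.

(K is a triangulation of the cylinder S^1 x I.)

H_0 = Z,  H_1 = Z,  H_2 = 0.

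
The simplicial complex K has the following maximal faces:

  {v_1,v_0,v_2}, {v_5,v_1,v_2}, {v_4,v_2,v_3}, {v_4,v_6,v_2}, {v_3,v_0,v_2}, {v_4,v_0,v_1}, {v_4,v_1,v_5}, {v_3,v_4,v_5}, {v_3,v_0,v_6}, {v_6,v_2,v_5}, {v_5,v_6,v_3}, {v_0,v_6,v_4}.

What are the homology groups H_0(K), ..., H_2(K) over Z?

H_0 = Z,  H_1 = Z/2,  H_2 = 0.

Fix the vertex order v_0 < v_1 < v_2 < v_3 < v_4 < v_5 < v_6 and write every simplex with vertices in increasing order. Then dim K = 2 and the simplices of K are:

  0-simplices (7): [v_0], [v_1], [v_2], [v_3], [v_4], [v_5], [v_6]
  1-simplices (18): (18 of them)
  2-simplices (12): (12 of them)

Hence C_0 ≅ Z^7, C_1 ≅ Z^18, C_2 ≅ Z^12.

∂_1: C_1 → C_0 sends each edge [p,q] (with p < q) to q − p. For instance
  ∂[v_3,v_4] = [v_4] − [v_3].
The resulting 7×18 matrix has rank 6, and its Smith normal form has invariant factors (1,1,1,1,1,1).

Boundary ∂_2: C_2 → C_1 acts by ∂[p,q,r] = [q,r] − [p,r] + [p,q]. For instance
  ∂[v_0,v_1,v_2] = [v_1,v_2] − [v_0,v_2] + [v_0,v_1],
  ∂[v_0,v_3,v_6] = [v_3,v_6] − [v_0,v_6] + [v_0,v_3].
The resulting 18×12 matrix has rank 12, and its Smith normal form has invariant factors (1,1,1,1,1,1,1,1,1,1,1,2).

From H_k ≅ ker(∂_k) / im(∂_{k+1}) we obtain:

  H_0: rank C_0 − rank ∂_1 = 7 − 6 = 1, and the invariant factors of ∂_1 are all 1, so H_0 = Z.
  H_1: rank ker ∂_1 − rank ∂_2 = (18 − 6) − 12 = 0, and ∂_2 has invariant factor 2 > 1, so H_1 = Z/2.
  H_2: rank ker ∂_2 − rank ∂_3 = (12 − 12) − 0 = 0, and there is no ∂_3, so H_2 = 0.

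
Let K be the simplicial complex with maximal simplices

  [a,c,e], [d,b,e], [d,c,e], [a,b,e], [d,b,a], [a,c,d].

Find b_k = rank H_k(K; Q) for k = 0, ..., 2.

Order the vertices as a < b < c < d < e. Listing each simplex with vertices in this order, K has dimension 2 with simplices:

  0-simplices (5): a, b, c, d, e
  1-simplices (9): ab, ac, ad, ae, bd, be, cd, ce, de
  2-simplices (6): abd, abe, acd, ace, bde, cde

Hence C_0 ≅ Z^5, C_1 ≅ Z^9, C_2 ≅ Z^6.

The boundary map ∂_1: C_1 → C_0 maps an edge to its endpoints' difference, ∂[p,q] = q − p.
This gives a 5×9 integer matrix of rank 4; reducing to Smith normal form yields diagonal entries (1,1,1,1).

The boundary map ∂_2: C_2 → C_1 sends each 2-simplex [p,q,r] to [q,r] − [p,r] + [p,q]. For instance
  ∂abd = bd − ad + ab,
  ∂acd = cd − ad + ac.
As a 9×6 matrix over Z this has rank 5, with invariant factors (1,1,1,1,1).

Now H_k = ker ∂_k / im ∂_{k+1}, so:

  H_0: rank C_0 − rank ∂_1 = 5 − 4 = 1, and the invariant factors of ∂_1 are all 1, so H_0 ≅ Z.
  H_1: rank ker ∂_1 − rank ∂_2 = (9 − 4) − 5 = 0, and the invariant factors of ∂_2 are all 1, so H_1 ≅ 0.
  H_2: rank ker ∂_2 − rank ∂_3 = (6 − 5) − 0 = 1, and there is no ∂_3, so H_2 ≅ Z.

As a check, the Euler characteristic is 5 − 9 + 6 = 2, which agrees with 1 − 0 + 1 = 2.
(K is a triangulation of the 2-sphere S^2.)

Hence the Betti numbers are b_0 = 1, b_1 = 0, b_2 = 1.

b_0 = 1, b_1 = 0, b_2 = 1.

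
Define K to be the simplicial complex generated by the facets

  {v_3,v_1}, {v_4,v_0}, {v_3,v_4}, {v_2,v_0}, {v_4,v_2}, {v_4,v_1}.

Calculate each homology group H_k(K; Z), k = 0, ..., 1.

H_0 ≅ Z,  H_1 ≅ Z^2.

We work with the vertex ordering v_0 < v_1 < v_2 < v_3 < v_4. The simplices of K, each written with vertices in increasing order, are:

  0-simplices (5): [v_0], [v_1], [v_2], [v_3], [v_4]
  1-simplices (6): [v_0,v_2], [v_0,v_4], [v_1,v_3], [v_1,v_4], [v_2,v_4], [v_3,v_4]

giving chain groups C_0 ≅ Z^5, C_1 ≅ Z^6.

Boundary ∂_1: C_1 → C_0 sends each edge [p,q] (with p < q) to q − p. For instance
  ∂[v_1,v_3] = [v_3] − [v_1].
The 5×6 boundary matrix has rank 4 and Smith normal form diag(1,1,1,1).

Computing H_k = (kernel of ∂_k) / (image of ∂_{k+1}):

  H_0: rank C_0 − rank ∂_1 = 5 − 4 = 1, and the invariant factors of ∂_1 are all 1, so H_0 ≅ Z.
  H_1: rank ker ∂_1 − rank ∂_2 = (6 − 4) − 0 = 2, and there is no ∂_2, so H_1 ≅ Z^2.

As a check, the Euler characteristic is 5 − 6 = -1, which agrees with 1 − 2 = -1.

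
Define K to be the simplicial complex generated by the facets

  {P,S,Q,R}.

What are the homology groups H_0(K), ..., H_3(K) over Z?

K has 4 vertices, 6 edges, 4 triangles, 1 3-simplex.
rank ∂_0 = 0, rank ∂_1 = 3 ⇒ b_0 = 4 − 0 − 3 = 1; all invariant factors of ∂_1 are 1 so no torsion. So H_0 ≅ Z.
rank ∂_1 = 3, rank ∂_2 = 3 ⇒ b_1 = 6 − 3 − 3 = 0; all invariant factors of ∂_2 are 1 so no torsion. So H_1 ≅ 0.
rank ∂_2 = 3, rank ∂_3 = 1 ⇒ b_2 = 4 − 3 − 1 = 0; all invariant factors of ∂_3 are 1 so no torsion. So H_2 ≅ 0.
rank ∂_3 = 1, rank ∂_4 = 0 ⇒ b_3 = 1 − 1 − 0 = 0. So H_3 ≅ 0.

H_0 = Z,  H_1 = 0,  H_2 = 0,  H_3 = 0.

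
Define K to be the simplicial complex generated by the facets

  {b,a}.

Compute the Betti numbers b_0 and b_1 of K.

Take the total order a < b on the vertex set. Then K (dimension 1) consists of the simplices:

  0-simplices (2): a, b
  1-simplices (1): ab

so the chain groups are C_0 ≅ Z^2, C_1 ≅ Z^1.

∂_1: C_1 → C_0 is given by ∂[p,q] = [q] − [p].
This gives a 2×1 integer matrix of rank 1; reducing to Smith normal form yields diagonal entries (1).

Reading off H_k = ker ∂_k / im ∂_{k+1}:

  H_0: rank C_0 − rank ∂_1 = 2 − 1 = 1, and the invariant factors of ∂_1 are all 1, so H_0 ≅ Z.
  H_1: rank ker ∂_1 − rank ∂_2 = (1 − 1) − 0 = 0, and there is no ∂_2, so H_1 ≅ 0.

As a check, the Euler characteristic is 2 − 1 = 1, which agrees with 1 − 0 = 1.
(K is a triangulation of the 1-simplex.)

Hence the Betti numbers are b_0 = 1, b_1 = 0.

b_0 = 1, b_1 = 0.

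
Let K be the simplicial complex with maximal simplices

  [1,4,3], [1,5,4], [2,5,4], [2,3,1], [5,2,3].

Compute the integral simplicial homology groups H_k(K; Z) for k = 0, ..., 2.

H_0 = Z,  H_1 = Z,  H_2 = 0.

Fix the vertex order 1 < 2 < 3 < 4 < 5 and write every simplex with vertices in increasing order. Then dim K = 2 and the simplices of K are:

  0-simplices (5): [1], [2], [3], [4], [5]
  1-simplices (10): [1,2], [1,3], [1,4], [1,5], [2,3], [2,4], [2,5], [3,4], [3,5], [4,5]
  2-simplices (5): [1,2,3], [1,3,4], [1,4,5], [2,3,5], [2,4,5]

so the chain groups are C_0 ≅ Z^5, C_1 ≅ Z^10, C_2 ≅ Z^5.

∂_1: C_1 → C_0 is given by ∂[p,q] = [q] − [p]. For instance
  ∂[2,3] = [3] − [2].
This gives a 5×10 integer matrix of rank 4; reducing to Smith normal form yields diagonal entries (1,1,1,1).

Boundary ∂_2: C_2 → C_1 sends each 2-simplex [p,q,r] to [q,r] − [p,r] + [p,q]. For instance
  ∂[2,4,5] = [4,5] − [2,5] + [2,4],
  ∂[1,3,4] = [3,4] − [1,4] + [1,3].
As a 10×5 matrix over Z this has rank 5, with invariant factors (1,1,1,1,1).

Computing H_k = (kernel of ∂_k) / (image of ∂_{k+1}):

  H_0: rank C_0 − rank ∂_1 = 5 − 4 = 1, and the invariant factors of ∂_1 are all 1, so H_0 ≅ Z.
  H_1: rank ker ∂_1 − rank ∂_2 = (10 − 4) − 5 = 1, and the invariant factors of ∂_2 are all 1, so H_1 ≅ Z.
  H_2: rank ker ∂_2 − rank ∂_3 = (5 − 5) − 0 = 0, and there is no ∂_3, so H_2 ≅ 0.

(K is a triangulation of the Möbius band.)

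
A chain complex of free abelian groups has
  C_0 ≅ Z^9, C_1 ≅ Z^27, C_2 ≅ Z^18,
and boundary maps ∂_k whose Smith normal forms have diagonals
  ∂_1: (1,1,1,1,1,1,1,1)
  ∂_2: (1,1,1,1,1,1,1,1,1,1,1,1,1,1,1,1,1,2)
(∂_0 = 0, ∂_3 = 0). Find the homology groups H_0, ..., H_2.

H_0 ≅ Z,  H_1 ≅ Z ⊕ Z_2,  H_2 = 0.

H_0: b_0 = 9 − 0 − 8 = 1; torsion from ∂_1 factors > 1: none. So H_0 ≅ Z.
H_1: b_1 = 27 − 8 − 18 = 1; torsion from ∂_2 factors > 1: [2]. So H_1 ≅ Z ⊕ Z_2.
H_2: b_2 = 18 − 18 − 0 = 0; torsion from ∂_3 factors > 1: none. So H_2 ≅ 0.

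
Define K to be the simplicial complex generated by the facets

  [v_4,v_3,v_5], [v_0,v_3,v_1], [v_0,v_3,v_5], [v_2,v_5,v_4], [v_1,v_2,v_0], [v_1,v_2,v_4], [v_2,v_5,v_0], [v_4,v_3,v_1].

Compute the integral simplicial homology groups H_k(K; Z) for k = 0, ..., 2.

H_0 = Z,  H_1 = 0,  H_2 = Z.

Take the total order v_0 < v_1 < v_2 < v_3 < v_4 < v_5 on the vertex set. Then K (dimension 2) consists of the simplices:

  0-simplices (6): [v_0], [v_1], [v_2], [v_3], [v_4], [v_5]
  1-simplices (12): [v_0,v_1], [v_0,v_2], [v_0,v_3], [v_0,v_5], [v_1,v_2], [v_1,v_3], [v_1,v_4], [v_2,v_4], [v_2,v_5], [v_3,v_4], [v_3,v_5], [v_4,v_5]
  2-simplices (8): [v_0,v_1,v_2], [v_0,v_1,v_3], [v_0,v_2,v_5], [v_0,v_3,v_5], [v_1,v_2,v_4], [v_1,v_3,v_4], [v_2,v_4,v_5], [v_3,v_4,v_5]

Hence C_0 ≅ Z^6, C_1 ≅ Z^12, C_2 ≅ Z^8.

Boundary ∂_1: C_1 → C_0 maps an edge to its endpoints' difference, ∂[p,q] = q − p. For instance
  ∂[v_0,v_5] = [v_5] − [v_0].
As a 6×12 matrix over Z this has rank 5, with invariant factors (1,1,1,1,1).

∂_2: C_2 → C_1 sends each 2-simplex [p,q,r] to [q,r] − [p,r] + [p,q]. For instance
  ∂[v_0,v_1,v_2] = [v_1,v_2] − [v_0,v_2] + [v_0,v_1],
  ∂[v_2,v_4,v_5] = [v_4,v_5] − [v_2,v_5] + [v_2,v_4].
The 12×8 boundary matrix has rank 7 and Smith normal form diag(1,1,1,1,1,1,1).

Computing H_k = (kernel of ∂_k) / (image of ∂_{k+1}):

  H_0: rank C_0 − rank ∂_1 = 6 − 5 = 1, and the invariant factors of ∂_1 are all 1, so H_0 = Z.
  H_1: rank ker ∂_1 − rank ∂_2 = (12 − 5) − 7 = 0, and the invariant factors of ∂_2 are all 1, so H_1 = 0.
  H_2: rank ker ∂_2 − rank ∂_3 = (8 − 7) − 0 = 1, and there is no ∂_3, so H_2 = Z.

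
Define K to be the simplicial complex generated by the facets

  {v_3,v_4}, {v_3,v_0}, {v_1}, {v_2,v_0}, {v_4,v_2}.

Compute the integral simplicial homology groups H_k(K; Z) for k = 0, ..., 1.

Take the total order v_0 < v_1 < v_2 < v_3 < v_4 on the vertex set. Then K (dimension 1) consists of the simplices:

  0-simplices (5): [v_0], [v_1], [v_2], [v_3], [v_4]
  1-simplices (4): [v_0,v_2], [v_0,v_3], [v_2,v_4], [v_3,v_4]

so the chain groups are C_0 ≅ Z^5, C_1 ≅ Z^4.

Boundary ∂_1: C_1 → C_0 sends each edge [p,q] (with p < q) to q − p.
The resulting 5×4 matrix has rank 3, and its Smith normal form has invariant factors (1,1,1).

Reading off H_k = ker ∂_k / im ∂_{k+1}:

  H_0: rank C_0 − rank ∂_1 = 5 − 3 = 2, and the invariant factors of ∂_1 are all 1, so H_0 ≅ Z^2.
  H_1: rank ker ∂_1 − rank ∂_2 = (4 − 3) − 0 = 1, and there is no ∂_2, so H_1 ≅ Z.

As a check, the Euler characteristic is 5 − 4 = 1, which agrees with 2 − 1 = 1.

H_0 ≅ Z^2,  H_1 ≅ Z.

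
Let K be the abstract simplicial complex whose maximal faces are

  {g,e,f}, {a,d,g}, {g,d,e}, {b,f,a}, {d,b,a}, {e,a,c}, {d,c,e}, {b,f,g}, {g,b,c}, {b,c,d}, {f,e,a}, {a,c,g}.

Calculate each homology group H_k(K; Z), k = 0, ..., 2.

H_0 ≅ Z,  H_1 ≅ Z/2,  H_2 = 0.

We work with the vertex ordering a < b < c < d < e < f < g. The simplices of K, each written with vertices in increasing order, are:

  0-simplices (7): a, b, c, d, e, f, g
  1-simplices (18): ab, ac, ad, ae, af, ag, bc, bd, bf, bg, cd, ce, cg, de, dg, ef, eg, fg
  2-simplices (12): abd, abf, ace, acg, adg, aef, bcd, bcg, bfg, cde, deg, efg

Hence C_0 ≅ Z^7, C_1 ≅ Z^18, C_2 ≅ Z^12.

∂_1: C_1 → C_0 maps an edge to its endpoints' difference, ∂[p,q] = q − p. For instance
  ∂ag = g − a.
This gives a 7×18 integer matrix of rank 6; reducing to Smith normal form yields diagonal entries (1,1,1,1,1,1).

The boundary map ∂_2: C_2 → C_1 sends each 2-simplex [p,q,r] to [q,r] − [p,r] + [p,q]. For instance
  ∂bfg = fg − bg + bf,
  ∂ace = ce − ae + ac.
The 18×12 boundary matrix has rank 12 and Smith normal form diag(1,1,1,1,1,1,1,1,1,1,1,2).

Reading off H_k = ker ∂_k / im ∂_{k+1}:

  H_0: rank C_0 − rank ∂_1 = 7 − 6 = 1, and the invariant factors of ∂_1 are all 1, so H_0 = Z.
  H_1: rank ker ∂_1 − rank ∂_2 = (18 − 6) − 12 = 0, and ∂_2 has invariant factor 2 > 1, so H_1 = Z/2.
  H_2: rank ker ∂_2 − rank ∂_3 = (12 − 12) − 0 = 0, and there is no ∂_3, so H_2 = 0.

(K is a triangulation of the real projective plane RP^2.)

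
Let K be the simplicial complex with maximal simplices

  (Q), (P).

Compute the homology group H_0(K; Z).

Take the total order P < Q on the vertex set. Then K (dimension 0) consists of the simplices:

  0-simplices (2): P, Q

giving chain groups C_0 ≅ Z^2.

From H_k ≅ ker(∂_k) / im(∂_{k+1}) we obtain:

  H_0: rank C_0 − rank ∂_1 = 2 − 0 = 2, and there is no ∂_1, so H_0 = Z^2.

H_0 ≅ Z^2.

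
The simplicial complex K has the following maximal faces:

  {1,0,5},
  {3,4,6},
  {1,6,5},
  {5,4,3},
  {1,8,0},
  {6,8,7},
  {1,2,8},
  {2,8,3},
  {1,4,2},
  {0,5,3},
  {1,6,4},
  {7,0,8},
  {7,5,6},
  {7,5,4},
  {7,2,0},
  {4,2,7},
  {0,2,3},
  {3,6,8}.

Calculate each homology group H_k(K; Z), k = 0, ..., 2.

H_0 ≅ Z,  H_1 ≅ Z ⊕ Z/2,  H_2 = 0.

K has 9 vertices, 27 edges, 18 triangles.
rank ∂_0 = 0, rank ∂_1 = 8 ⇒ b_0 = 9 − 0 − 8 = 1; all invariant factors of ∂_1 are 1 so no torsion. So H_0 = Z.
rank ∂_1 = 8, rank ∂_2 = 18 ⇒ b_1 = 27 − 8 − 18 = 1; ∂_2 has invariant factor(s) [2] giving torsion. So H_1 = Z ⊕ Z/2.
rank ∂_2 = 18, rank ∂_3 = 0 ⇒ b_2 = 18 − 18 − 0 = 0. So H_2 = 0.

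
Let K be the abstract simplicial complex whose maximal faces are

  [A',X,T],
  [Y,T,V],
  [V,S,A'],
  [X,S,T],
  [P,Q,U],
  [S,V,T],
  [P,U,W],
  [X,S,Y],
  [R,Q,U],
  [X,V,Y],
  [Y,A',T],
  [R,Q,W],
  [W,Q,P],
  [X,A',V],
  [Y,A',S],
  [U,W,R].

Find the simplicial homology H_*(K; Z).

H_0 ≅ Z^2,  H_1 ≅ Z_2,  H_2 ≅ Z.

We work with the vertex ordering P < Q < R < S < T < U < V < W < X < Y < A'. The simplices of K, each written with vertices in increasing order, are:

  0-simplices (11): [P], [Q], [R], [S], [T], [U], [V], [W], [X], [Y], [A']
  1-simplices (24): (24 of them)
  2-simplices (16): [P,Q,U], [P,Q,W], [P,U,W], [Q,R,U], [Q,R,W], [R,U,W], [S,T,V], [S,T,X], [S,V,A'], [S,X,Y], [S,Y,A'], [T,V,Y], [T,X,A'], [T,Y,A'], [V,X,Y], [V,X,A']

giving chain groups C_0 ≅ Z^11, C_1 ≅ Z^24, C_2 ≅ Z^16.

Boundary ∂_1: C_1 → C_0 sends each edge [p,q] (with p < q) to q − p.
The resulting 11×24 matrix has rank 9, and its Smith normal form has invariant factors (1,1,1,1,1,1,1,1,1).

∂_2: C_2 → C_1 maps a triangle to the signed sum of its edges. For instance
  ∂[S,T,X] = [T,X] − [S,X] + [S,T],
  ∂[S,X,Y] = [X,Y] − [S,Y] + [S,X].
As a 24×16 matrix over Z this has rank 15, with invariant factors (1,1,1,1,1,1,1,1,1,1,1,1,1,1,2).

Computing H_k = (kernel of ∂_k) / (image of ∂_{k+1}):

  H_0: rank C_0 − rank ∂_1 = 11 − 9 = 2, and the invariant factors of ∂_1 are all 1, so H_0 = Z^2.
  H_1: rank ker ∂_1 − rank ∂_2 = (24 − 9) − 15 = 0, and ∂_2 has invariant factor 2 > 1, so H_1 = Z_2.
  H_2: rank ker ∂_2 − rank ∂_3 = (16 − 15) − 0 = 1, and there is no ∂_3, so H_2 = Z.

As a check, the Euler characteristic is 11 − 24 + 16 = 3, which agrees with 2 − 0 + 1 = 3.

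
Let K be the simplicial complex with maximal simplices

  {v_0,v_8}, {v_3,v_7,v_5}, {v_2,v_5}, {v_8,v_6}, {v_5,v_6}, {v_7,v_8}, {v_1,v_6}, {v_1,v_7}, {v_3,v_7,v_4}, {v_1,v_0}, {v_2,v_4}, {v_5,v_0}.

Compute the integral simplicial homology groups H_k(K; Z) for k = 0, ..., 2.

H_0 ≅ Z,  H_1 ≅ Z^5,  H_2 = 0.

We work with the vertex ordering v_0 < v_1 < v_2 < v_3 < v_4 < v_5 < v_6 < v_7 < v_8. The simplices of K, each written with vertices in increasing order, are:

  0-simplices (9): [v_0], [v_1], [v_2], [v_3], [v_4], [v_5], [v_6], [v_7], [v_8]
  1-simplices (15): (15 of them)
  2-simplices (2): [v_3,v_4,v_7], [v_3,v_5,v_7]

so the chain groups are C_0 ≅ Z^9, C_1 ≅ Z^15, C_2 ≅ Z^2.

The boundary map ∂_1: C_1 → C_0 is given by ∂[p,q] = [q] − [p].
The 9×15 boundary matrix has rank 8 and Smith normal form diag(1,1,1,1,1,1,1,1).

Boundary ∂_2: C_2 → C_1 sends each 2-simplex [p,q,r] to [q,r] − [p,r] + [p,q]. For instance
  ∂[v_3,v_4,v_7] = [v_4,v_7] − [v_3,v_7] + [v_3,v_4],
  ∂[v_3,v_5,v_7] = [v_5,v_7] − [v_3,v_7] + [v_3,v_5].
The resulting 15×2 matrix has rank 2, and its Smith normal form has invariant factors (1,1).

Computing H_k = (kernel of ∂_k) / (image of ∂_{k+1}):

  H_0: rank C_0 − rank ∂_1 = 9 − 8 = 1, and the invariant factors of ∂_1 are all 1, so H_0 = Z.
  H_1: rank ker ∂_1 − rank ∂_2 = (15 − 8) − 2 = 5, and the invariant factors of ∂_2 are all 1, so H_1 = Z^5.
  H_2: rank ker ∂_2 − rank ∂_3 = (2 − 2) − 0 = 0, and there is no ∂_3, so H_2 = 0.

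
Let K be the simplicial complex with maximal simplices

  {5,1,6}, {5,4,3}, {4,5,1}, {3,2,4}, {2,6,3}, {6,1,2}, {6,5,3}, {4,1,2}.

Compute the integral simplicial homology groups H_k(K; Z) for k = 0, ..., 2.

Order the vertices as 1 < 2 < 3 < 4 < 5 < 6. Listing each simplex with vertices in this order, K has dimension 2 with simplices:

  0-simplices (6): [1], [2], [3], [4], [5], [6]
  1-simplices (12): [1,2], [1,4], [1,5], [1,6], [2,3], [2,4], [2,6], [3,4], [3,5], [3,6], [4,5], [5,6]
  2-simplices (8): [1,2,4], [1,2,6], [1,4,5], [1,5,6], [2,3,4], [2,3,6], [3,4,5], [3,5,6]

Hence C_0 ≅ Z^6, C_1 ≅ Z^12, C_2 ≅ Z^8.

∂_1: C_1 → C_0 sends each edge [p,q] (with p < q) to q − p.
As a 6×12 matrix over Z this has rank 5, with invariant factors (1,1,1,1,1).

Boundary ∂_2: C_2 → C_1 maps a triangle to the signed sum of its edges. For instance
  ∂[1,2,6] = [2,6] − [1,6] + [1,2],
  ∂[2,3,6] = [3,6] − [2,6] + [2,3].
As a 12×8 matrix over Z this has rank 7, with invariant factors (1,1,1,1,1,1,1).

Computing H_k = (kernel of ∂_k) / (image of ∂_{k+1}):

  H_0: rank C_0 − rank ∂_1 = 6 − 5 = 1, and the invariant factors of ∂_1 are all 1, so H_0 = Z.
  H_1: rank ker ∂_1 − rank ∂_2 = (12 − 5) − 7 = 0, and the invariant factors of ∂_2 are all 1, so H_1 = 0.
  H_2: rank ker ∂_2 − rank ∂_3 = (8 − 7) − 0 = 1, and there is no ∂_3, so H_2 = Z.

As a check, the Euler characteristic is 6 − 12 + 8 = 2, which agrees with 1 − 0 + 1 = 2.
(K is a triangulation of the 2-sphere S^2.)

H_0 ≅ Z,  H_1 = 0,  H_2 ≅ Z.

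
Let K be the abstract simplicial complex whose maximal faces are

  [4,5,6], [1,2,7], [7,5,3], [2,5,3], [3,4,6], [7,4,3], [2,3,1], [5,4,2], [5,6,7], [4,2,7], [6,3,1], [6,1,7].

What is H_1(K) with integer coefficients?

Order the vertices as 1 < 2 < 3 < 4 < 5 < 6 < 7. Listing each simplex with vertices in this order, K has dimension 2 with simplices:

  0-simplices (7): [1], [2], [3], [4], [5], [6], [7]
  1-simplices (18): [1,2], [1,3], [1,6], [1,7], [2,3], [2,4], [2,5], [2,7], [3,4], [3,5], [3,6], [3,7], [4,5], [4,6], [4,7], [5,6], [5,7], [6,7]
  2-simplices (12): [1,2,3], [1,2,7], [1,3,6], [1,6,7], [2,3,5], [2,4,5], [2,4,7], [3,4,6], [3,4,7], [3,5,7], [4,5,6], [5,6,7]

giving chain groups C_0 ≅ Z^7, C_1 ≅ Z^18, C_2 ≅ Z^12.

The boundary map ∂_1: C_1 → C_0 is given by ∂[p,q] = [q] − [p].
The 7×18 boundary matrix has rank 6 and Smith normal form diag(1,1,1,1,1,1).

Boundary ∂_2: C_2 → C_1 maps a triangle to the signed sum of its edges. For instance
  ∂[1,6,7] = [6,7] − [1,7] + [1,6],
  ∂[4,5,6] = [5,6] − [4,6] + [4,5].
As a 18×12 matrix over Z this has rank 12, with invariant factors (1,1,1,1,1,1,1,1,1,1,1,2).

From H_k ≅ ker(∂_k) / im(∂_{k+1}) we obtain:

  H_1: rank ker ∂_1 − rank ∂_2 = (18 − 6) − 12 = 0, and ∂_2 has invariant factor 2 > 1, so H_1 = Z_2.

H_1 = Z_2.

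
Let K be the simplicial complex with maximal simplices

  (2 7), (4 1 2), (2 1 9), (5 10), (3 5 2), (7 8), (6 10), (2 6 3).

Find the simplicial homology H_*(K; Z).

H_0 = Z,  H_1 = Z,  H_2 = 0.

Order the vertices as 1 < 2 < 3 < 4 < 5 < 6 < 7 < 8 < 9 < 10. Listing each simplex with vertices in this order, K has dimension 2 with simplices:

  0-simplices (10): [1], [2], [3], [4], [5], [6], [7], [8], [9], [10]
  1-simplices (14): [1,2], [1,4], [1,9], [2,3], [2,4], [2,5], [2,6], [2,7], [2,9], [3,5], [3,6], [5,10], [6,10], [7,8]
  2-simplices (4): [1,2,4], [1,2,9], [2,3,5], [2,3,6]

giving chain groups C_0 ≅ Z^10, C_1 ≅ Z^14, C_2 ≅ Z^4.

Boundary ∂_1: C_1 → C_0 is given by ∂[p,q] = [q] − [p].
This gives a 10×14 integer matrix of rank 9; reducing to Smith normal form yields diagonal entries (1,1,1,1,1,1,1,1,1).

∂_2: C_2 → C_1 acts by ∂[p,q,r] = [q,r] − [p,r] + [p,q]. For instance
  ∂[1,2,4] = [2,4] − [1,4] + [1,2],
  ∂[2,3,5] = [3,5] − [2,5] + [2,3].
The 14×4 boundary matrix has rank 4 and Smith normal form diag(1,1,1,1).

From H_k ≅ ker(∂_k) / im(∂_{k+1}) we obtain:

  H_0: rank C_0 − rank ∂_1 = 10 − 9 = 1, and the invariant factors of ∂_1 are all 1, so H_0 ≅ Z.
  H_1: rank ker ∂_1 − rank ∂_2 = (14 − 9) − 4 = 1, and the invariant factors of ∂_2 are all 1, so H_1 ≅ Z.
  H_2: rank ker ∂_2 − rank ∂_3 = (4 − 4) − 0 = 0, and there is no ∂_3, so H_2 ≅ 0.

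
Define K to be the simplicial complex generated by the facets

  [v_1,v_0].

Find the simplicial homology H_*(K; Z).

H_0 ≅ Z,  H_1 = 0.

Order the vertices as v_0 < v_1. Listing each simplex with vertices in this order, K has dimension 1 with simplices:

  0-simplices (2): [v_0], [v_1]
  1-simplices (1): [v_0,v_1]

Hence C_0 ≅ Z^2, C_1 ≅ Z^1.

The boundary map ∂_1: C_1 → C_0 maps an edge to its endpoints' difference, ∂[p,q] = q − p.
This gives a 2×1 integer matrix of rank 1; reducing to Smith normal form yields diagonal entries (1).

Computing H_k = (kernel of ∂_k) / (image of ∂_{k+1}):

  H_0: rank C_0 − rank ∂_1 = 2 − 1 = 1, and the invariant factors of ∂_1 are all 1, so H_0 ≅ Z.
  H_1: rank ker ∂_1 − rank ∂_2 = (1 − 1) − 0 = 0, and there is no ∂_2, so H_1 ≅ 0.

(K is a triangulation of the 1-simplex.)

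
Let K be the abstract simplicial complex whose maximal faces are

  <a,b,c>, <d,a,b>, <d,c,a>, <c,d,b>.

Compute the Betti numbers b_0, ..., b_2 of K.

b_0 = 1, b_1 = 0, b_2 = 1.

K has 4 vertices, 6 edges, 4 triangles.
rank ∂_0 = 0, rank ∂_1 = 3 ⇒ b_0 = 4 − 0 − 3 = 1; all invariant factors of ∂_1 are 1 so no torsion. So H_0 ≅ Z.
rank ∂_1 = 3, rank ∂_2 = 3 ⇒ b_1 = 6 − 3 − 3 = 0; all invariant factors of ∂_2 are 1 so no torsion. So H_1 ≅ 0.
rank ∂_2 = 3, rank ∂_3 = 0 ⇒ b_2 = 4 − 3 − 0 = 1. So H_2 ≅ Z.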